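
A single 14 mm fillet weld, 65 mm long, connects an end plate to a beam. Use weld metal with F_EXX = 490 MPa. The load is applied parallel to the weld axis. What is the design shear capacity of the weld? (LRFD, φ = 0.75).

Effective throat t_e = 0.707 × 14 = 9.898 mm.
Total length L = 65 mm; A_we = 9.898 × 65 = 643.4 mm².
F_nw = 0.6 F_EXX = 0.6 × 490 = 294 MPa.
φR_n = 0.75 × 294 × 643.4 × 10⁻³ = 141.9 kN.

φR_n ≈ 142 kN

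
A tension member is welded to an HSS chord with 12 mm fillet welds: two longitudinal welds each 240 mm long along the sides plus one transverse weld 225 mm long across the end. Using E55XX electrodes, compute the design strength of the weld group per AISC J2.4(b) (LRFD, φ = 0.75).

φR_n ≈ 1570 kN

E55XX → F_EXX = 550 MPa.
t_e = 0.707 × 12 = 8.484 mm.
R_nwl = 0.6 × 550 × 8.484 × 480 × 10⁻³ = 1344 kN (longitudinal, 2 welds).
R_nwt = 0.6 × 550 × 8.484 × 225 × 10⁻³ = 629.9 kN (transverse, base value).
(i) R_nwl + R_nwt = 1974 kN; (ii) 0.85 R_nwl + 1.5 R_nwt = 2087 kN.
R_n = max = 2087 kN [governs: (ii)]; φR_n = 1565 kN.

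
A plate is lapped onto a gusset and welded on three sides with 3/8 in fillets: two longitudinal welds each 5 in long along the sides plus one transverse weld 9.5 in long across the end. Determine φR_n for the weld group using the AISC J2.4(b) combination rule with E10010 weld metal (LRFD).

φR_n ≈ 271 kips

E100XX → F_EXX = 100 ksi.
t_e = 0.707 × 0.375 = 0.2651 in.
R_nwl = 0.6 × 100 × 0.2651 × 10 = 159.1 kips (longitudinal, 2 welds).
R_nwt = 0.6 × 100 × 0.2651 × 9.5 = 151.1 kips (transverse, base value).
(i) R_nwl + R_nwt = 310.2 kips; (ii) 0.85 R_nwl + 1.5 R_nwt = 361.9 kips.
R_n = max = 361.9 kips [governs: (ii)]; φR_n = 271.4 kips.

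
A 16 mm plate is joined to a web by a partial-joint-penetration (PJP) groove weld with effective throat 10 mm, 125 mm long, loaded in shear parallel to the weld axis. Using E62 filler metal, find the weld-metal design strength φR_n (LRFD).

φR_n ≈ 349 kN

E62XX → F_EXX = 620 MPa.
Effective throat (given) t_e = 10 mm.
A_we = 10 × 125 = 1250 mm².
F_nw = 0.6 F_EXX = 372 MPa.
φR_n = 0.75 × 372 × 1250 × 10⁻³ = 348.8 kN.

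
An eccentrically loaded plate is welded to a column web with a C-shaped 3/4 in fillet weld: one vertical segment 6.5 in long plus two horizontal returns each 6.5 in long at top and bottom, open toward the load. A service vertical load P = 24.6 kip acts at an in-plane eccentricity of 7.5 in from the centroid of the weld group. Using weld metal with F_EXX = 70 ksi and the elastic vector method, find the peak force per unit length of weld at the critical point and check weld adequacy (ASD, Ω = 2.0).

Total weld length L_w = 19.5 in. Treat welds as unit-width lines.
Centroid: x̄ = 2×6.5×3.25 / 19.5 = 2.167 in from the vertical weld.
Polar moment about centroid: J = I_x + I_y = [6.5³/12 + 2×6.5×3.25²] + [6.5×2.167² + 2(6.5³/12 + 6.5×1.083²)] = 251.7 in³.
Direct shear f_v = P/L_w = 24.6 / 19.5 = 1.262 kip/in (vertical).
Torsion M = P·e = 24.6 × 7.5 = 184.5 kip·in.
Critical point at (x, y) = (4.333, 3.25) from centroid. f_tx = M·y/J = 2.382 kip/in; f_ty = M·x/J = 3.176 kip/in.
Resultant f_max = √[f_tx² + (f_v + f_ty)²] = √[2.382² + (1.262 + 3.176)²] = 5.036 kip/in.
Capacity per unit length: r_n/Ω = (1/2.0) × 0.6 × 70 × (0.707 × 0.75) = 11.14 kip/in.
5.036 ≤ 11.14 → adequate.

f_max ≈ 5.04 kip/in; adequate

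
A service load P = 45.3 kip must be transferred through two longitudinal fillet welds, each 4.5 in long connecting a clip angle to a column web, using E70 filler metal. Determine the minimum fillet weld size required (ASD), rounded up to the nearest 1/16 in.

w = 3/8 in

E70XX → F_EXX = 70 ksi.
Total weld length L = 9 in.
Required throat t_e = P × Ω / (0.6 F_EXX × L) = 45.3 × 2.0 / (0.6 × 70 × 9) = 0.2397 in.
Required leg w = t_e / 0.707 = 0.339 in → use 3/8 in.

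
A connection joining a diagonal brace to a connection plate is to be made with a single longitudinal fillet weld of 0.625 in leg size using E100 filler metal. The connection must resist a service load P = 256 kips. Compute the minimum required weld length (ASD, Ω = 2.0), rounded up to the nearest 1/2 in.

L = 19.5 in

E100XX → F_EXX = 100 ksi.
Throat t_e = 0.707 × 0.625 = 0.4419 in.
r_n/Ω = (0.6 × 100 × 0.4419) / 2.0 = 13.26 kip/in.
L_req = P / (r_n/Ω) = 256 / 13.26 = 19.31 in total.
Round up → use L = 19.5 in.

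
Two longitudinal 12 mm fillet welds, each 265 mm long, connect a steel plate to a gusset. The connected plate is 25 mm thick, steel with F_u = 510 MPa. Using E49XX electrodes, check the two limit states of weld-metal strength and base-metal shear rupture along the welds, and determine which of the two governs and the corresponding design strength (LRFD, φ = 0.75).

E49XX → F_EXX = 490 MPa.
t_e = 0.707 × 12 = 8.484 mm; L = 530 mm.
Weld metal: φR_n = 0.75 × 0.6 × 490 × 8.484 × 530 × 10⁻³ = 991.5 kN.
Base metal (shear rupture): φR_n = 0.75 × 0.6 × 510 × 25 × 530 × 10⁻³ = 3041 kN.
Governing: weld metal.

φR_n ≈ 991 kN (weld metal governs)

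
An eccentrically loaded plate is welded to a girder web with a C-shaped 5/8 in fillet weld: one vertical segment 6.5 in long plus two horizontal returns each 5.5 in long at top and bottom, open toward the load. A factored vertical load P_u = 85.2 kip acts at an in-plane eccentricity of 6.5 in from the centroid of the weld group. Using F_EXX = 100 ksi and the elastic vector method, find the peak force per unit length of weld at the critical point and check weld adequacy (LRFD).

Total weld length L_w = 17.5 in. Treat welds as unit-width lines.
Centroid: x̄ = 2×5.5×2.75 / 17.5 = 1.729 in from the vertical weld.
Polar moment about centroid: J = I_x + I_y = [6.5³/12 + 2×5.5×3.25²] + [6.5×1.729² + 2(5.5³/12 + 5.5×1.021²)] = 197.7 in³.
Direct shear f_v = P/L_w = 85.2 / 17.5 = 4.869 kip/in (vertical).
Torsion M = P·e = 85.2 × 6.5 = 553.8 kip·in.
Critical point at (x, y) = (3.771, 3.25) from centroid. f_tx = M·y/J = 9.104 kip/in; f_ty = M·x/J = 10.56 kip/in.
Resultant f_max = √[f_tx² + (f_v + f_ty)²] = √[9.104² + (4.869 + 10.56)²] = 17.92 kip/in.
Capacity per unit length: φr_n = 0.75 × 0.6 × 100 × (0.707 × 0.625) = 19.88 kip/in.
17.92 ≤ 19.88 → adequate.

f_max ≈ 17.9 kip/in; adequate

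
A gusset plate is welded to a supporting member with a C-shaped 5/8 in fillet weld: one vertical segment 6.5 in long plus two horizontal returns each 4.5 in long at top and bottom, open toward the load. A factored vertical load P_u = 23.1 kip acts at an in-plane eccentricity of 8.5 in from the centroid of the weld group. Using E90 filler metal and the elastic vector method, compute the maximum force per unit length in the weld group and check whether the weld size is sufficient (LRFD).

f_max ≈ 7 kip/in; adequate

E90XX → F_EXX = 90 ksi.
Total weld length L_w = 15.5 in. Treat welds as unit-width lines.
Centroid: x̄ = 2×4.5×2.25 / 15.5 = 1.306 in from the vertical weld.
Polar moment about centroid: J = I_x + I_y = [6.5³/12 + 2×4.5×3.25²] + [6.5×1.306² + 2(4.5³/12 + 4.5×0.9435²)] = 152.2 in³.
Direct shear f_v = P/L_w = 23.1 / 15.5 = 1.49 kip/in (vertical).
Torsion M = P·e = 23.1 × 8.5 = 196.35 kip·in.
Critical point at (x, y) = (3.194, 3.25) from centroid. f_tx = M·y/J = 4.192 kip/in; f_ty = M·x/J = 4.119 kip/in.
Resultant f_max = √[f_tx² + (f_v + f_ty)²] = √[4.192² + (1.49 + 4.119)²] = 7.002 kip/in.
Capacity per unit length: φr_n = 0.75 × 0.6 × 90 × (0.707 × 0.625) = 17.9 kip/in.
7.002 ≤ 17.9 → adequate.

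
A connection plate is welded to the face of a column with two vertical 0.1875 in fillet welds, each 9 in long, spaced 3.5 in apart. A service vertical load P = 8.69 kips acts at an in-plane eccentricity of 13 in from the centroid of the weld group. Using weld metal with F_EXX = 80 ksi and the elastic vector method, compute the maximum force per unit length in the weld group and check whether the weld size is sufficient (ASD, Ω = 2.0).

Total weld length L_w = 18 in. Treat welds as unit-width lines.
Polar moment about centroid: J = 2[d³/12 + d(b/2)²] = 2[9³/12 + 9×1.75²] = 176.6 in³.
Direct shear f_v = P/L_w = 8.69 / 18 = 0.4828 kip/in (vertical).
Torsion M = P·e = 8.69 × 13 = 112.97 kip·in.
Critical point at (x, y) = (1.75, 4.5) from centroid. f_tx = M·y/J = 2.878 kip/in; f_ty = M·x/J = 1.119 kip/in.
Resultant f_max = √[f_tx² + (f_v + f_ty)²] = √[2.878² + (0.4828 + 1.119)²] = 3.294 kip/in.
Capacity per unit length: r_n/Ω = (1/2.0) × 0.6 × 80 × (0.707 × 0.1875) = 3.181 kip/in.
3.294 > 3.181 → NOT adequate.

f_max ≈ 3.29 kip/in; NOT adequate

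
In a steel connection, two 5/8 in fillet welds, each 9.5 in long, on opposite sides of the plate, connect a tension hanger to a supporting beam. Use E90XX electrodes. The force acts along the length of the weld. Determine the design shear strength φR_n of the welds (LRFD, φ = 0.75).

φR_n ≈ 340 kip

E90XX → F_EXX = 90 ksi.
Effective throat t_e = 0.707 × 0.625 = 0.4419 in.
Total length L = 19 in; A_we = 0.4419 × 19 = 8.396 in².
F_nw = 0.6 F_EXX = 0.6 × 90 = 54 ksi.
φR_n = 0.75 × 54 × 8.396 = 340 kip.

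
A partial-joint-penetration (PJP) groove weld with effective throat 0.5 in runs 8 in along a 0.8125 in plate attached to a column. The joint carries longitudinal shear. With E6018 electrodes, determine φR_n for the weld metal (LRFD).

E60XX → F_EXX = 60 ksi.
Effective throat (given) t_e = 0.5 in.
A_we = 0.5 × 8 = 4 in².
F_nw = 0.6 F_EXX = 36 ksi.
φR_n = 0.75 × 36 × 4 = 108 kip.

φR_n ≈ 108 kip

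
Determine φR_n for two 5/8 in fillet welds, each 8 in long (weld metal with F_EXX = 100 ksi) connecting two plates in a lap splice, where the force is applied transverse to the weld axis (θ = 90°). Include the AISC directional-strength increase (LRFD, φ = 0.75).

φR_n ≈ 477 kip

t_e = 0.707 × 0.625 = 0.4419 in; A_we = 0.4419 × 16 = 7.07 in².
Directional factor: 1.0 + 0.5 sin^1.5(90°) = 1.5.
F_nw = 0.6 × 100 × 1.5 = 90 ksi.
φR_n = 0.75 × 90 × 7.07 = 477.2 kip.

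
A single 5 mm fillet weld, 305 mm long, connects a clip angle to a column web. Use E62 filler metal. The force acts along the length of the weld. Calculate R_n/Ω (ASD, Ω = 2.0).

R_n/Ω ≈ 201 kN

E62XX → F_EXX = 620 MPa.
Effective throat t_e = 0.707 × 5 = 3.535 mm.
Total length L = 305 mm; A_we = 3.535 × 305 = 1078 mm².
F_nw = 0.6 F_EXX = 0.6 × 620 = 372 MPa.
R_n = 372 × 1078 × 10⁻³ = 401.1 kN; R_n/Ω = 401.1/2.0 = 200.5 kN.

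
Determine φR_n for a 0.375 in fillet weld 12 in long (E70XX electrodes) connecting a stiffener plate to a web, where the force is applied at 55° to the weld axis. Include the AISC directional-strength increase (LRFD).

φR_n ≈ 137 kips

E70XX → F_EXX = 70 ksi.
t_e = 0.707 × 0.375 = 0.2651 in; A_we = 0.2651 × 12 = 3.181 in².
Directional factor: 1.0 + 0.5 sin^1.5(55°) = 1.371.
F_nw = 0.6 × 70 × 1.371 = 57.57 ksi.
φR_n = 0.75 × 57.57 × 3.181 = 137.4 kips.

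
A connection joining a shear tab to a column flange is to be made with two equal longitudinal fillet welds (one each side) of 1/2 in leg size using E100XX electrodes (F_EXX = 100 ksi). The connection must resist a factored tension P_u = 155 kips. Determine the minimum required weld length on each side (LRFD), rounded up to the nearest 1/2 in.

Throat t_e = 0.707 × 0.5 = 0.3535 in.
φr_n = 0.75 × 0.6 × 100 × 0.3535 = 15.91 kips/in.
L_req = P_u / φr_n = 155 / 15.91 = 9.744 in total.
Per side: 9.744 / 2 = 4.872 in.
Round up → use L = 5 in on each side.

L = 5 in on each side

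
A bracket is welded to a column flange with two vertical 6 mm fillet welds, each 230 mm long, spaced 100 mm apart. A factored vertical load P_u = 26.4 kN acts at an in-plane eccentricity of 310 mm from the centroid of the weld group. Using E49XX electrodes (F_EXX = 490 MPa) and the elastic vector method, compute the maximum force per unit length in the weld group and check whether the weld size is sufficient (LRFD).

f_max ≈ 350 N/mm; adequate

Total weld length L_w = 460 mm. Treat welds as unit-width lines.
Polar moment about centroid: J = 2[d³/12 + d(b/2)²] = 2[230³/12 + 230×50²] = 3178000 mm³.
Direct shear f_v = P/L_w = 26.4×10³ / 460 = 57.39 N/mm (vertical).
Torsion M = P·e = 26.4×10³ × 310 = 8184000 N·mm.
Critical point at (x, y) = (50, 115) from centroid. f_tx = M·y/J = 296.2 N/mm; f_ty = M·x/J = 128.8 N/mm.
Resultant f_max = √[f_tx² + (f_v + f_ty)²] = √[296.2² + (57.39 + 128.8)²] = 349.8 N/mm.
Capacity per unit length: φr_n = 0.75 × 0.6 × 490 × (0.707 × 6) = 935.4 N/mm.
349.8 ≤ 935.4 → adequate.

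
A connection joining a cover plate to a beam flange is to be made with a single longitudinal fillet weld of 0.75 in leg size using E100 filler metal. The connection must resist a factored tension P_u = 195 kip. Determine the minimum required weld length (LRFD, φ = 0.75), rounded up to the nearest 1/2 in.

E100XX → F_EXX = 100 ksi.
Throat t_e = 0.707 × 0.75 = 0.5302 in.
φr_n = 0.75 × 0.6 × 100 × 0.5302 = 23.86 kip/in.
L_req = P_u / φr_n = 195 / 23.86 = 8.172 in total.
Round up → use L = 8.5 in.

L = 8.5 in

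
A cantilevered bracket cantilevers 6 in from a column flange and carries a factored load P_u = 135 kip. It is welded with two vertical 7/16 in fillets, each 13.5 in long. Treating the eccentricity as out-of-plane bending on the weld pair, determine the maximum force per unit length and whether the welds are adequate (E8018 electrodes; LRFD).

E80XX → F_EXX = 80 ksi.
L_w = 2 × 13.5 = 27 in; section modulus (unit throat) S = 2 × L²/6 = 60.75 in².
Direct shear f_v = P/L_w = 135/27 = 5 kip/in.
Moment M = P × e = 135 × 6 = 810 kip·in; bending f_b = M/S = 13.33 kip/in.
f_max = √(f_v² + f_b²) = √(5² + 13.33²) = 14.24 kip/in.
φr_n = 0.75 × 0.6 × 80 × (0.707 × 0.4375) = 11.14 kip/in → NOT adequate.

f_max ≈ 14.2 kip/in; NOT adequate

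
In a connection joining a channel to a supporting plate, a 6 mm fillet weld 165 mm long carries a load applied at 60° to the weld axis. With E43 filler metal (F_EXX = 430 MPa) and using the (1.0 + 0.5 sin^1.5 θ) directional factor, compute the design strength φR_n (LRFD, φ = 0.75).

t_e = 0.707 × 6 = 4.242 mm; A_we = 4.242 × 165 = 699.9 mm².
Directional factor: 1.0 + 0.5 sin^1.5(60°) = 1.403.
F_nw = 0.6 × 430 × 1.403 = 362 MPa.
φR_n = 0.75 × 362 × 699.9 × 10⁻³ = 190 kN.

φR_n ≈ 190 kN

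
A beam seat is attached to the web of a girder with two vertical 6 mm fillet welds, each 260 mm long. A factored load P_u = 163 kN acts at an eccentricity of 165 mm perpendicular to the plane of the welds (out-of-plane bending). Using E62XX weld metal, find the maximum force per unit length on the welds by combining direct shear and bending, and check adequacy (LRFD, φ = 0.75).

E62XX → F_EXX = 620 MPa.
L_w = 2 × 260 = 520 mm; section modulus (unit throat) S = 2 × L²/6 = 22530 mm².
Direct shear f_v = P/L_w = 163×10³/520 = 313.5 N/mm.
Moment M = P × e = 163×10³ × 165 = 26895000 N·mm; bending f_b = M/S = 1194 N/mm.
f_max = √(f_v² + f_b²) = √(313.5² + 1194²) = 1234 N/mm.
φr_n = 0.75 × 0.6 × 620 × (0.707 × 6) = 1184 N/mm → NOT adequate.

f_max ≈ 1230 N/mm; NOT adequate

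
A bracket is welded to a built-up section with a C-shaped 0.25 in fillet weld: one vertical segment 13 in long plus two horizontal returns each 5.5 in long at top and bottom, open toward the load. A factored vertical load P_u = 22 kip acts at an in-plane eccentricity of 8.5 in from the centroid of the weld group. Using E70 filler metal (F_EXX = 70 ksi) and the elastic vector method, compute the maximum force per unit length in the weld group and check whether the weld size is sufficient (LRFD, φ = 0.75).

Total weld length L_w = 24 in. Treat welds as unit-width lines.
Centroid: x̄ = 2×5.5×2.75 / 24 = 1.26 in from the vertical weld.
Polar moment about centroid: J = I_x + I_y = [13³/12 + 2×5.5×6.5²] + [13×1.26² + 2(5.5³/12 + 5.5×1.49²)] = 720.6 in³.
Direct shear f_v = P/L_w = 22 / 24 = 0.9167 kip/in (vertical).
Torsion M = P·e = 22 × 8.5 = 187 kip·in.
Critical point at (x, y) = (4.24, 6.5) from centroid. f_tx = M·y/J = 1.687 kip/in; f_ty = M·x/J = 1.1 kip/in.
Resultant f_max = √[f_tx² + (f_v + f_ty)²] = √[1.687² + (0.9167 + 1.1)²] = 2.629 kip/in.
Capacity per unit length: φr_n = 0.75 × 0.6 × 70 × (0.707 × 0.25) = 5.568 kip/in.
2.629 ≤ 5.568 → adequate.

f_max ≈ 2.63 kip/in; adequate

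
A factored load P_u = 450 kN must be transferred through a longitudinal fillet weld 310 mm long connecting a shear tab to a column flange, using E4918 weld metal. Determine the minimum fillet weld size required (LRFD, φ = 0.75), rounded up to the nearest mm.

E49XX → F_EXX = 490 MPa.
Total weld length L = 310 mm.
Required throat t_e = P_u / (φ × 0.6 F_EXX × L) = 450 / (0.75 × 0.6 × 490 × 310 × 10⁻³) = 6.583 mm.
Required leg w = t_e / 0.707 = 9.312 mm → use 10 mm.

w = 10 mm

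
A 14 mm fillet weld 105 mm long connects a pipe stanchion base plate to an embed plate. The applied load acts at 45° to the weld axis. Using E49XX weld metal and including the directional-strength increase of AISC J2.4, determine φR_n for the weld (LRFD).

φR_n ≈ 297 kN

E49XX → F_EXX = 490 MPa.
t_e = 0.707 × 14 = 9.898 mm; A_we = 9.898 × 105 = 1039 mm².
Directional factor: 1.0 + 0.5 sin^1.5(45°) = 1.297.
F_nw = 0.6 × 490 × 1.297 = 381.4 MPa.
φR_n = 0.75 × 381.4 × 1039 × 10⁻³ = 297.3 kN.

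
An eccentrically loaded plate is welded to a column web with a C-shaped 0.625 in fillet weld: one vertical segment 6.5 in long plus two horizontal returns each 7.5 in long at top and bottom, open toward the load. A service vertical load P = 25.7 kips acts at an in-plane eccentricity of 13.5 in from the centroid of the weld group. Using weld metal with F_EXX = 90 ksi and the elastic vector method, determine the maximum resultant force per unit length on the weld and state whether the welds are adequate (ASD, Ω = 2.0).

Total weld length L_w = 21.5 in. Treat welds as unit-width lines.
Centroid: x̄ = 2×7.5×3.75 / 21.5 = 2.616 in from the vertical weld.
Polar moment about centroid: J = I_x + I_y = [6.5³/12 + 2×7.5×3.25²] + [6.5×2.616² + 2(7.5³/12 + 7.5×1.134²)] = 315.4 in³.
Direct shear f_v = P/L_w = 25.7 / 21.5 = 1.195 kip/in (vertical).
Torsion M = P·e = 25.7 × 13.5 = 346.95 kip·in.
Critical point at (x, y) = (4.884, 3.25) from centroid. f_tx = M·y/J = 3.575 kip/in; f_ty = M·x/J = 5.372 kip/in.
Resultant f_max = √[f_tx² + (f_v + f_ty)²] = √[3.575² + (1.195 + 5.372)²] = 7.477 kip/in.
Capacity per unit length: r_n/Ω = (1/2.0) × 0.6 × 90 × (0.707 × 0.625) = 11.93 kip/in.
7.477 ≤ 11.93 → adequate.

f_max ≈ 7.48 kip/in; adequate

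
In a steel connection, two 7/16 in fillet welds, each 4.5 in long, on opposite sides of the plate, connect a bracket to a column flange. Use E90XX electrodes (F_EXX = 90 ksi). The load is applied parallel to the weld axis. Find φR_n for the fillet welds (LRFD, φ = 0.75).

Effective throat t_e = 0.707 × 0.4375 = 0.3093 in.
Total length L = 9 in; A_we = 0.3093 × 9 = 2.784 in².
F_nw = 0.6 F_EXX = 0.6 × 90 = 54 ksi.
φR_n = 0.75 × 54 × 2.784 = 112.7 kips.

φR_n ≈ 113 kips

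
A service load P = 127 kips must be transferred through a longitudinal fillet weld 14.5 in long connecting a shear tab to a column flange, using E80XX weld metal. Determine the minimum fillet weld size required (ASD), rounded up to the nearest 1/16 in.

w = 9/16 in

E80XX → F_EXX = 80 ksi.
Total weld length L = 14.5 in.
Required throat t_e = P × Ω / (0.6 F_EXX × L) = 127 × 2.0 / (0.6 × 80 × 14.5) = 0.3649 in.
Required leg w = t_e / 0.707 = 0.5162 in → use 9/16 in.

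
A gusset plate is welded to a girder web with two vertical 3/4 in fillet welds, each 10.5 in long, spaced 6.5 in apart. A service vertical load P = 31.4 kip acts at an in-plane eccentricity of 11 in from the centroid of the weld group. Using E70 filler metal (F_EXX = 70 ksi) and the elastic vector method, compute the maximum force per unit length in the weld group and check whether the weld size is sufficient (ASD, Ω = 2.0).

f_max ≈ 6.06 kip/in; adequate

Total weld length L_w = 21 in. Treat welds as unit-width lines.
Polar moment about centroid: J = 2[d³/12 + d(b/2)²] = 2[10.5³/12 + 10.5×3.25²] = 414.8 in³.
Direct shear f_v = P/L_w = 31.4 / 21 = 1.495 kip/in (vertical).
Torsion M = P·e = 31.4 × 11 = 345.4 kip·in.
Critical point at (x, y) = (3.25, 5.25) from centroid. f_tx = M·y/J = 4.372 kip/in; f_ty = M·x/J = 2.707 kip/in.
Resultant f_max = √[f_tx² + (f_v + f_ty)²] = √[4.372² + (1.495 + 2.707)²] = 6.064 kip/in.
Capacity per unit length: r_n/Ω = (1/2.0) × 0.6 × 70 × (0.707 × 0.75) = 11.14 kip/in.
6.064 ≤ 11.14 → adequate.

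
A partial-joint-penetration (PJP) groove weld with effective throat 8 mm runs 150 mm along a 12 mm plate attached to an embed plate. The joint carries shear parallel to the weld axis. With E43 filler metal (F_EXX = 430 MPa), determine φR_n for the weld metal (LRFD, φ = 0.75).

φR_n ≈ 232 kN

Effective throat (given) t_e = 8 mm.
A_we = 8 × 150 = 1200 mm².
F_nw = 0.6 F_EXX = 258 MPa.
φR_n = 0.75 × 258 × 1200 × 10⁻³ = 232.2 kN.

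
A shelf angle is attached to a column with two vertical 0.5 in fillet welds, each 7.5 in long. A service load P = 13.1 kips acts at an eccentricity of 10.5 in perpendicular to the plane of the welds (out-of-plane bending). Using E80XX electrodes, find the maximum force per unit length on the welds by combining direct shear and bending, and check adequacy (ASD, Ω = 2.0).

E80XX → F_EXX = 80 ksi.
L_w = 2 × 7.5 = 15 in; section modulus (unit throat) S = 2 × L²/6 = 18.75 in².
Direct shear f_v = P/L_w = 13.1/15 = 0.8733 kip/in.
Moment M = P × e = 13.1 × 10.5 = 137.55 kip·in; bending f_b = M/S = 7.336 kip/in.
f_max = √(f_v² + f_b²) = √(0.8733² + 7.336²) = 7.388 kip/in.
r_n/Ω = (1/2.0) × 0.6 × 80 × (0.707 × 0.5) = 8.484 kip/in → adequate.

f_max ≈ 7.39 kip/in; adequate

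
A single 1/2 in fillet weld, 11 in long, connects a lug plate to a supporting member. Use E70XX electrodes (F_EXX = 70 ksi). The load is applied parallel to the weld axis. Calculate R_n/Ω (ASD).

Effective throat t_e = 0.707 × 0.5 = 0.3535 in.
Total length L = 11 in; A_we = 0.3535 × 11 = 3.888 in².
F_nw = 0.6 F_EXX = 0.6 × 70 = 42 ksi.
R_n = 42 × 3.888 = 163.3 kips; R_n/Ω = 163.3/2.0 = 81.66 kips.

R_n/Ω ≈ 81.7 kips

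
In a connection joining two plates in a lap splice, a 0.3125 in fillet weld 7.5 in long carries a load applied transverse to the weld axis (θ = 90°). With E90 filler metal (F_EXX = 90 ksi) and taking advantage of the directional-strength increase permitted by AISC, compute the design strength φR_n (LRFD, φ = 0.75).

φR_n ≈ 101 kip

t_e = 0.707 × 0.3125 = 0.2209 in; A_we = 0.2209 × 7.5 = 1.657 in².
Directional factor: 1.0 + 0.5 sin^1.5(90°) = 1.5.
F_nw = 0.6 × 90 × 1.5 = 81 ksi.
φR_n = 0.75 × 81 × 1.657 = 100.7 kip.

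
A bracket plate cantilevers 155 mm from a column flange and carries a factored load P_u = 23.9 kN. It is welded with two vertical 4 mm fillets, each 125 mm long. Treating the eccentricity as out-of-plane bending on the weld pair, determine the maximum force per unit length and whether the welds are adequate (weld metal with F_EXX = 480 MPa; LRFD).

f_max ≈ 718 N/mm; NOT adequate

L_w = 2 × 125 = 250 mm; section modulus (unit throat) S = 2 × L²/6 = 5208 mm².
Direct shear f_v = P/L_w = 23.9×10³/250 = 95.6 N/mm.
Moment M = P × e = 23.9×10³ × 155 = 3704500 N·mm; bending f_b = M/S = 711.3 N/mm.
f_max = √(f_v² + f_b²) = √(95.6² + 711.3²) = 717.7 N/mm.
φr_n = 0.75 × 0.6 × 480 × (0.707 × 4) = 610.8 N/mm → NOT adequate.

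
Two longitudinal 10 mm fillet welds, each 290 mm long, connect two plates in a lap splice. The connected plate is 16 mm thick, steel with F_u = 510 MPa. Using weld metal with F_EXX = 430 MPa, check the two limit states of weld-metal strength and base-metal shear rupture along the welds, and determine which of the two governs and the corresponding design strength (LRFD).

t_e = 0.707 × 10 = 7.07 mm; L = 580 mm.
Weld metal: φR_n = 0.75 × 0.6 × 430 × 7.07 × 580 × 10⁻³ = 793.5 kN.
Base metal (shear rupture): φR_n = 0.75 × 0.6 × 510 × 16 × 580 × 10⁻³ = 2130 kN.
Governing: weld metal.

φR_n ≈ 793 kN (weld metal governs)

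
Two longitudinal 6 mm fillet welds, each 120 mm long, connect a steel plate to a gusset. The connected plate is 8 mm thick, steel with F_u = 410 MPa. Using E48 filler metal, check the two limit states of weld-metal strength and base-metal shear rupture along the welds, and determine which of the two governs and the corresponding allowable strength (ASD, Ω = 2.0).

E48XX → F_EXX = 480 MPa.
t_e = 0.707 × 6 = 4.242 mm; L = 240 mm.
Weld metal: R_n/Ω = (1/2.0) × 0.6 × 480 × 4.242 × 240 × 10⁻³ = 146.6 kN.
Base metal (shear rupture): R_n/Ω = (1/2.0) × 0.6 × 410 × 8 × 240 × 10⁻³ = 236.2 kN.
Governing: weld metal.

R_n/Ω ≈ 147 kN (weld metal governs)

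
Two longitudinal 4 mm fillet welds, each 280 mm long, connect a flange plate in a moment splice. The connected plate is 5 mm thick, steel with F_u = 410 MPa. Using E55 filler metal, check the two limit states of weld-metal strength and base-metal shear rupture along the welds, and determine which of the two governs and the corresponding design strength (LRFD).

E55XX → F_EXX = 550 MPa.
t_e = 0.707 × 4 = 2.828 mm; L = 560 mm.
Weld metal: φR_n = 0.75 × 0.6 × 550 × 2.828 × 560 × 10⁻³ = 392 kN.
Base metal (shear rupture): φR_n = 0.75 × 0.6 × 410 × 5 × 560 × 10⁻³ = 516.6 kN.
Governing: weld metal.

φR_n ≈ 392 kN (weld metal governs)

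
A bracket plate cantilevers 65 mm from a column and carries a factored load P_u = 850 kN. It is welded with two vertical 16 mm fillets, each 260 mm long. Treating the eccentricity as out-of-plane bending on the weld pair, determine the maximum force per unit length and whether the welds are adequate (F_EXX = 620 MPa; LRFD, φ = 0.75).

f_max ≈ 2950 N/mm; adequate

L_w = 2 × 260 = 520 mm; section modulus (unit throat) S = 2 × L²/6 = 22530 mm².
Direct shear f_v = P/L_w = 850×10³/520 = 1635 N/mm.
Moment M = P × e = 850×10³ × 65 = 55250000 N·mm; bending f_b = M/S = 2452 N/mm.
f_max = √(f_v² + f_b²) = √(1635² + 2452²) = 2947 N/mm.
φr_n = 0.75 × 0.6 × 620 × (0.707 × 16) = 3156 N/mm → adequate.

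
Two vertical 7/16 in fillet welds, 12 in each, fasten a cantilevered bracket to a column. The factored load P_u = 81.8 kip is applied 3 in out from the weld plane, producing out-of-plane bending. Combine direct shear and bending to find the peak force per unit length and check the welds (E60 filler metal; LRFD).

E60XX → F_EXX = 60 ksi.
L_w = 2 × 12 = 24 in; section modulus (unit throat) S = 2 × L²/6 = 48 in².
Direct shear f_v = P/L_w = 81.8/24 = 3.408 kip/in.
Moment M = P × e = 81.8 × 3 = 245.4 kip·in; bending f_b = M/S = 5.112 kip/in.
f_max = √(f_v² + f_b²) = √(3.408² + 5.112²) = 6.144 kip/in.
φr_n = 0.75 × 0.6 × 60 × (0.707 × 0.4375) = 8.351 kip/in → adequate.

f_max ≈ 6.14 kip/in; adequate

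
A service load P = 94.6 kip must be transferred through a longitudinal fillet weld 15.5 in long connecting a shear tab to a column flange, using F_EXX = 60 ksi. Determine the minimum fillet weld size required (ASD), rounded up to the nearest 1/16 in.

Total weld length L = 15.5 in.
Required throat t_e = P × Ω / (0.6 F_EXX × L) = 94.6 × 2.0 / (0.6 × 60 × 15.5) = 0.3391 in.
Required leg w = t_e / 0.707 = 0.4796 in → use 1/2 in.

w = 1/2 in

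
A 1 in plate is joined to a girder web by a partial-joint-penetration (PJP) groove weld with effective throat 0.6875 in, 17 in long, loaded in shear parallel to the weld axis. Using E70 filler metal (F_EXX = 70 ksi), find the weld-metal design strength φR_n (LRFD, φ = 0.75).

φR_n ≈ 368 kip

Effective throat (given) t_e = 0.6875 in.
A_we = 0.6875 × 17 = 11.69 in².
F_nw = 0.6 F_EXX = 42 ksi.
φR_n = 0.75 × 42 × 11.69 = 368.2 kip.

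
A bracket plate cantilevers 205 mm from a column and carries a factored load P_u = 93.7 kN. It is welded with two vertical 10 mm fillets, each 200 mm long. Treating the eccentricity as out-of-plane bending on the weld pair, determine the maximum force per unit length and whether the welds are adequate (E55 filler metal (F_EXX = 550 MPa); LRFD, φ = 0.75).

L_w = 2 × 200 = 400 mm; section modulus (unit throat) S = 2 × L²/6 = 13330 mm².
Direct shear f_v = P/L_w = 93.7×10³/400 = 234.2 N/mm.
Moment M = P × e = 93.7×10³ × 205 = 19208000 N·mm; bending f_b = M/S = 1441 N/mm.
f_max = √(f_v² + f_b²) = √(234.2² + 1441²) = 1460 N/mm.
φr_n = 0.75 × 0.6 × 550 × (0.707 × 10) = 1750 N/mm → adequate.

f_max ≈ 1460 N/mm; adequate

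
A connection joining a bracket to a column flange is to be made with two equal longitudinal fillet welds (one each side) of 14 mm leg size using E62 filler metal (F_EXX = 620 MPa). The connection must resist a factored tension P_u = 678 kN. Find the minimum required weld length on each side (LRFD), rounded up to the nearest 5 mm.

L = 125 mm on each side

Throat t_e = 0.707 × 14 = 9.898 mm.
φr_n = 0.75 × 0.6 × 620 × 9.898 × 10⁻³ = 2.762 kN/mm.
L_req = P_u / φr_n = 678 / 2.762 = 245.5 mm total.
Per side: 245.5 / 2 = 122.8 mm.
Round up → use L = 125 mm on each side.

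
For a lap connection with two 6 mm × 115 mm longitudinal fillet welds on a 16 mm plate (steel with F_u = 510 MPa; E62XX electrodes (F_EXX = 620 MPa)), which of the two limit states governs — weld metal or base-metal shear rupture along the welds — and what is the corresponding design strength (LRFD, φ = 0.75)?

φR_n ≈ 272 kN (weld metal governs)

t_e = 0.707 × 6 = 4.242 mm; L = 230 mm.
Weld metal: φR_n = 0.75 × 0.6 × 620 × 4.242 × 230 × 10⁻³ = 272.2 kN.
Base metal (shear rupture): φR_n = 0.75 × 0.6 × 510 × 16 × 230 × 10⁻³ = 844.6 kN.
Governing: weld metal.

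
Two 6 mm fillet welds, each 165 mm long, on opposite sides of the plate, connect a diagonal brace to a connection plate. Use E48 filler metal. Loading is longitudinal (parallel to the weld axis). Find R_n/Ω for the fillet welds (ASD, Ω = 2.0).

E48XX → F_EXX = 480 MPa.
Effective throat t_e = 0.707 × 6 = 4.242 mm.
Total length L = 330 mm; A_we = 4.242 × 330 = 1400 mm².
F_nw = 0.6 F_EXX = 0.6 × 480 = 288 MPa.
R_n = 288 × 1400 × 10⁻³ = 403.2 kN; R_n/Ω = 403.2/2.0 = 201.6 kN.

R_n/Ω ≈ 202 kN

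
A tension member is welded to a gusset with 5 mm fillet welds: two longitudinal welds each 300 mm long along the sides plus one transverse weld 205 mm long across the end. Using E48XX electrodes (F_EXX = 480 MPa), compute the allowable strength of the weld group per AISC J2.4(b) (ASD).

R_n/Ω ≈ 416 kN

t_e = 0.707 × 5 = 3.535 mm.
R_nwl = 0.6 × 480 × 3.535 × 600 × 10⁻³ = 610.8 kN (longitudinal, 2 welds).
R_nwt = 0.6 × 480 × 3.535 × 205 × 10⁻³ = 208.7 kN (transverse, base value).
(i) R_nwl + R_nwt = 819.6 kN; (ii) 0.85 R_nwl + 1.5 R_nwt = 832.3 kN.
R_n = max = 832.3 kN [governs: (ii)]; R_n/Ω = 416.1 kN.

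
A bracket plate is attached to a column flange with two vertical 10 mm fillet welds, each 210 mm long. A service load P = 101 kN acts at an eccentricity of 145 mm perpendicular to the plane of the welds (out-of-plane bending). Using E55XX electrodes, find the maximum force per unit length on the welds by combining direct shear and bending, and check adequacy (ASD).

E55XX → F_EXX = 550 MPa.
L_w = 2 × 210 = 420 mm; section modulus (unit throat) S = 2 × L²/6 = 14700 mm².
Direct shear f_v = P/L_w = 101×10³/420 = 240.5 N/mm.
Moment M = P × e = 101×10³ × 145 = 14645000 N·mm; bending f_b = M/S = 996.3 N/mm.
f_max = √(f_v² + f_b²) = √(240.5² + 996.3²) = 1025 N/mm.
r_n/Ω = (1/2.0) × 0.6 × 550 × (0.707 × 10) = 1167 N/mm → adequate.

f_max ≈ 1020 N/mm; adequate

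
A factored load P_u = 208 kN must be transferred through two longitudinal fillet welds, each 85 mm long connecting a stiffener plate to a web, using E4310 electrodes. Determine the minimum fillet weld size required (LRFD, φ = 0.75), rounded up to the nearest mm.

E43XX → F_EXX = 430 MPa.
Total weld length L = 170 mm.
Required throat t_e = P_u / (φ × 0.6 F_EXX × L) = 208 / (0.75 × 0.6 × 430 × 170 × 10⁻³) = 6.323 mm.
Required leg w = t_e / 0.707 = 8.944 mm → use 9 mm.

w = 9 mm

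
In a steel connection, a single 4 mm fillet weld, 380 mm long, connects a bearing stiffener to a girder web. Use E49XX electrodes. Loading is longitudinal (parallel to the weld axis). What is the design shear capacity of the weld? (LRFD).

φR_n ≈ 237 kN

E49XX → F_EXX = 490 MPa.
Effective throat t_e = 0.707 × 4 = 2.828 mm.
Total length L = 380 mm; A_we = 2.828 × 380 = 1075 mm².
F_nw = 0.6 F_EXX = 0.6 × 490 = 294 MPa.
φR_n = 0.75 × 294 × 1075 × 10⁻³ = 237 kN.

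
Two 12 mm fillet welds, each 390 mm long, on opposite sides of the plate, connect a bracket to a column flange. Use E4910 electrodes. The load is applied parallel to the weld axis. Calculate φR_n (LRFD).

φR_n ≈ 1460 kN

E49XX → F_EXX = 490 MPa.
Effective throat t_e = 0.707 × 12 = 8.484 mm.
Total length L = 780 mm; A_we = 8.484 × 780 = 6618 mm².
F_nw = 0.6 F_EXX = 0.6 × 490 = 294 MPa.
φR_n = 0.75 × 294 × 6618 × 10⁻³ = 1459 kN.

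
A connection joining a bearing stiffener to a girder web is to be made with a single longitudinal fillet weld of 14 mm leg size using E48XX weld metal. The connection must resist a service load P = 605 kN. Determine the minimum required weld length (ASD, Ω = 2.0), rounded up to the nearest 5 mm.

E48XX → F_EXX = 480 MPa.
Throat t_e = 0.707 × 14 = 9.898 mm.
r_n/Ω = (0.6 × 480 × 9.898) / 2.0 = 1425 N/mm = 1.425 kN/mm.
L_req = P / (r_n/Ω) = 605 / 1.425 = 424.5 mm total.
Round up → use L = 425 mm.

L = 425 mm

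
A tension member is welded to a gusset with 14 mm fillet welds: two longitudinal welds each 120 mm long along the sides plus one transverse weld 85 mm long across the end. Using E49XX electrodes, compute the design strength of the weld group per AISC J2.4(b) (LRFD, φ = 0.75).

E49XX → F_EXX = 490 MPa.
t_e = 0.707 × 14 = 9.898 mm.
R_nwl = 0.6 × 490 × 9.898 × 240 × 10⁻³ = 698.4 kN (longitudinal, 2 welds).
R_nwt = 0.6 × 490 × 9.898 × 85 × 10⁻³ = 247.4 kN (transverse, base value).
(i) R_nwl + R_nwt = 945.8 kN; (ii) 0.85 R_nwl + 1.5 R_nwt = 964.7 kN.
R_n = max = 964.7 kN [governs: (ii)]; φR_n = 723.5 kN.

φR_n ≈ 724 kN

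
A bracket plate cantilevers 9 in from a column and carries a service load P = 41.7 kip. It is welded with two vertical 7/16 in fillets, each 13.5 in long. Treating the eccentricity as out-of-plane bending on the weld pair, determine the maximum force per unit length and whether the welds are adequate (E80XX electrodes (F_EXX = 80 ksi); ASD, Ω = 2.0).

L_w = 2 × 13.5 = 27 in; section modulus (unit throat) S = 2 × L²/6 = 60.75 in².
Direct shear f_v = P/L_w = 41.7/27 = 1.544 kip/in.
Moment M = P × e = 41.7 × 9 = 375.3 kip·in; bending f_b = M/S = 6.178 kip/in.
f_max = √(f_v² + f_b²) = √(1.544² + 6.178²) = 6.368 kip/in.
r_n/Ω = (1/2.0) × 0.6 × 80 × (0.707 × 0.4375) = 7.423 kip/in → adequate.

f_max ≈ 6.37 kip/in; adequate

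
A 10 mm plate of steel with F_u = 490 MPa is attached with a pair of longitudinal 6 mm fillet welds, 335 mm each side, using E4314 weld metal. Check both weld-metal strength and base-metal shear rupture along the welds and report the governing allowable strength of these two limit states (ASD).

R_n/Ω ≈ 367 kN (weld metal governs)

E43XX → F_EXX = 430 MPa.
t_e = 0.707 × 6 = 4.242 mm; L = 670 mm.
Weld metal: R_n/Ω = (1/2.0) × 0.6 × 430 × 4.242 × 670 × 10⁻³ = 366.6 kN.
Base metal (shear rupture): R_n/Ω = (1/2.0) × 0.6 × 490 × 10 × 670 × 10⁻³ = 984.9 kN.
Governing: weld metal.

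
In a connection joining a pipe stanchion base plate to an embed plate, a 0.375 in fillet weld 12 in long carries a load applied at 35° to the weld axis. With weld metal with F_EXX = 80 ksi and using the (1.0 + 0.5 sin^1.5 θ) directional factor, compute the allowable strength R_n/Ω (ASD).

t_e = 0.707 × 0.375 = 0.2651 in; A_we = 0.2651 × 12 = 3.181 in².
Directional factor: 1.0 + 0.5 sin^1.5(35°) = 1.217.
F_nw = 0.6 × 80 × 1.217 = 58.43 ksi.
R_n/Ω = (58.43 × 3.181) / 2.0 = 92.94 kip.

R_n/Ω ≈ 92.9 kip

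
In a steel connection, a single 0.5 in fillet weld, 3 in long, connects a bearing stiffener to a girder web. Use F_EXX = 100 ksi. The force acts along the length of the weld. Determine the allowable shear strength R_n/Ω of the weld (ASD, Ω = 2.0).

Effective throat t_e = 0.707 × 0.5 = 0.3535 in.
Total length L = 3 in; A_we = 0.3535 × 3 = 1.06 in².
F_nw = 0.6 F_EXX = 0.6 × 100 = 60 ksi.
R_n = 60 × 1.06 = 63.63 kips; R_n/Ω = 63.63/2.0 = 31.82 kips.

R_n/Ω ≈ 31.8 kips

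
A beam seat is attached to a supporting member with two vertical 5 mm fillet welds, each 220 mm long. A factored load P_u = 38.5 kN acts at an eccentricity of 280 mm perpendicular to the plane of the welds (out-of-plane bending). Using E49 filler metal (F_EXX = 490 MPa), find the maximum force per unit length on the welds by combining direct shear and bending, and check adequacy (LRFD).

L_w = 2 × 220 = 440 mm; section modulus (unit throat) S = 2 × L²/6 = 16130 mm².
Direct shear f_v = P/L_w = 38.5×10³/440 = 87.5 N/mm.
Moment M = P × e = 38.5×10³ × 280 = 10780000 N·mm; bending f_b = M/S = 668.2 N/mm.
f_max = √(f_v² + f_b²) = √(87.5² + 668.2²) = 673.9 N/mm.
φr_n = 0.75 × 0.6 × 490 × (0.707 × 5) = 779.5 N/mm → adequate.

f_max ≈ 674 N/mm; adequate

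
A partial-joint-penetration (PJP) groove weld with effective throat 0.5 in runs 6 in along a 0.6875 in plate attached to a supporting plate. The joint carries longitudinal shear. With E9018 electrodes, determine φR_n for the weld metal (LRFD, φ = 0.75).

φR_n ≈ 122 kips

E90XX → F_EXX = 90 ksi.
Effective throat (given) t_e = 0.5 in.
A_we = 0.5 × 6 = 3 in².
F_nw = 0.6 F_EXX = 54 ksi.
φR_n = 0.75 × 54 × 3 = 121.5 kips.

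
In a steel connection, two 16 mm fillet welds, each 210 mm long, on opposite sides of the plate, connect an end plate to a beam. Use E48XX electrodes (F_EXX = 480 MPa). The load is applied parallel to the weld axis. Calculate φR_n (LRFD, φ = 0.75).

Effective throat t_e = 0.707 × 16 = 11.31 mm.
Total length L = 420 mm; A_we = 11.31 × 420 = 4751 mm².
F_nw = 0.6 F_EXX = 0.6 × 480 = 288 MPa.
φR_n = 0.75 × 288 × 4751 × 10⁻³ = 1026 kN.

φR_n ≈ 1030 kN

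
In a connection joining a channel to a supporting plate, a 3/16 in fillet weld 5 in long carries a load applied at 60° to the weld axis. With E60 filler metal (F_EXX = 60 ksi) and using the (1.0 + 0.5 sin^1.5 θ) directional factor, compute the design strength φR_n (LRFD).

φR_n ≈ 25.1 kips

t_e = 0.707 × 0.1875 = 0.1326 in; A_we = 0.1326 × 5 = 0.6628 in².
Directional factor: 1.0 + 0.5 sin^1.5(60°) = 1.403.
F_nw = 0.6 × 60 × 1.403 = 50.51 ksi.
φR_n = 0.75 × 50.51 × 0.6628 = 25.11 kips.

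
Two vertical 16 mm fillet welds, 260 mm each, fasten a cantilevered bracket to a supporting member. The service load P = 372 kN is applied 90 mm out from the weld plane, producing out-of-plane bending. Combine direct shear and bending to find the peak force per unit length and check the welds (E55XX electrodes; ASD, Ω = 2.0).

f_max ≈ 1650 N/mm; adequate

E55XX → F_EXX = 550 MPa.
L_w = 2 × 260 = 520 mm; section modulus (unit throat) S = 2 × L²/6 = 22530 mm².
Direct shear f_v = P/L_w = 372×10³/520 = 715.4 N/mm.
Moment M = P × e = 372×10³ × 90 = 33480000 N·mm; bending f_b = M/S = 1486 N/mm.
f_max = √(f_v² + f_b²) = √(715.4² + 1486²) = 1649 N/mm.
r_n/Ω = (1/2.0) × 0.6 × 550 × (0.707 × 16) = 1866 N/mm → adequate.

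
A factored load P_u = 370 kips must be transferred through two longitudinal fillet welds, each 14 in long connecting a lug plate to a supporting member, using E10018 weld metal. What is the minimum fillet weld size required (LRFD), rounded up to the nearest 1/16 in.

E100XX → F_EXX = 100 ksi.
Total weld length L = 28 in.
Required throat t_e = P_u / (φ × 0.6 F_EXX × L) = 370 / (0.75 × 0.6 × 100 × 28) = 0.2937 in.
Required leg w = t_e / 0.707 = 0.4153 in → use 7/16 in.

w = 7/16 in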